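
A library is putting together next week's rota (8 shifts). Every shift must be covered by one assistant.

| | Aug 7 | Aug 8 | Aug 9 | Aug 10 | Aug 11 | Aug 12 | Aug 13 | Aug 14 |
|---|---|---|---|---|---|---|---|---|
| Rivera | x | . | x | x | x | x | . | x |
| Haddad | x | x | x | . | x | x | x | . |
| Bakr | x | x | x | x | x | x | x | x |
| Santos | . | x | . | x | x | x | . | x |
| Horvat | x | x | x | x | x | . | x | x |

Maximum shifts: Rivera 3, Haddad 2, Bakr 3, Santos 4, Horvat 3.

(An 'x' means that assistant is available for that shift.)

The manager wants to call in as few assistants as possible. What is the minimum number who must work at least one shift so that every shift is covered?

3

8 slots to fill and no one can take more than 4, so at least ⌈8/4⌉ = 2 assistants are needed.
Any 2 assistants together have capacity at most 4+3 = 7 < 8 slots, so 2 can never suffice.
Rivera, Haddad, and Bakr alone can cover everything: Aug 7→Rivera, Aug 8→Haddad, Aug 9→Bakr, Aug 10→Rivera, Aug 11→Bakr, Aug 12→Bakr, Aug 13→Haddad, Aug 14→Rivera.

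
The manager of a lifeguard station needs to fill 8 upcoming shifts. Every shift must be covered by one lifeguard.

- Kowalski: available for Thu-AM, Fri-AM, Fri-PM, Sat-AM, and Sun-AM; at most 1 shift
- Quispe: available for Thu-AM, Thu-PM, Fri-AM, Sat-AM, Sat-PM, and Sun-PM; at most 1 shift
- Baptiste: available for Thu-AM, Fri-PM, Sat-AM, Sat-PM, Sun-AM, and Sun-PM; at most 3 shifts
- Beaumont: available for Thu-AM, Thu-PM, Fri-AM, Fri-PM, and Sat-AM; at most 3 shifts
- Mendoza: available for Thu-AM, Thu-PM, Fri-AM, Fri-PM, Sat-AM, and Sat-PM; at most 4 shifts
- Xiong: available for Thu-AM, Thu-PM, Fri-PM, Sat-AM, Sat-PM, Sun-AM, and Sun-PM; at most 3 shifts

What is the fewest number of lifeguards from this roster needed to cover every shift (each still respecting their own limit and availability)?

8 slots to fill and no one can take more than 4, so at least ⌈8/4⌉ = 2 lifeguards are needed.
Any 2 lifeguards together have capacity at most 4+3 = 7 < 8 slots, so 2 can never suffice.
Kowalski, Baptiste, and Mendoza alone can cover everything: Thu-AM→Mendoza, Thu-PM→Mendoza, Fri-AM→Kowalski, Fri-PM→Mendoza, Sat-AM→Mendoza, Sat-PM→Baptiste, Sun-AM→Baptiste, Sun-PM→Baptiste.

3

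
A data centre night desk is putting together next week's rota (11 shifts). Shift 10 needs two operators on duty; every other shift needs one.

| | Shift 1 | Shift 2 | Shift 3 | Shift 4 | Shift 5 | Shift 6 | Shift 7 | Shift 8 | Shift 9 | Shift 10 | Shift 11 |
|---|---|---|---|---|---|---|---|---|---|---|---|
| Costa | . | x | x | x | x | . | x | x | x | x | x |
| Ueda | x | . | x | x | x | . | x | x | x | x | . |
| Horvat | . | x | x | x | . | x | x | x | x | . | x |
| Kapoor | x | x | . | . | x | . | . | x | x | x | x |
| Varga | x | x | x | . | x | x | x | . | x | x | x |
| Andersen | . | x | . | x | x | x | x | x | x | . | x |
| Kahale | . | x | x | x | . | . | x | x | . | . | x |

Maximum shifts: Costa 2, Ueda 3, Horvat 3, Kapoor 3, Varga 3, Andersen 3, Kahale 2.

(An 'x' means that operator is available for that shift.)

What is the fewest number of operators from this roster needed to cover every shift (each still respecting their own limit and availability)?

12 slots to fill and no one can take more than 3, so at least ⌈12/3⌉ = 4 operators are needed.
Ueda, Horvat, Kapoor, and Varga alone can cover everything: Shift 1→Ueda, Shift 2→Horvat, Shift 3→Ueda, Shift 4→Ueda, Shift 5→Kapoor, Shift 6→Horvat, Shift 7→Horvat, Shift 8→Kapoor, Shift 9→Varga, Shift 10→Kapoor+Varga, Shift 11→Varga.

4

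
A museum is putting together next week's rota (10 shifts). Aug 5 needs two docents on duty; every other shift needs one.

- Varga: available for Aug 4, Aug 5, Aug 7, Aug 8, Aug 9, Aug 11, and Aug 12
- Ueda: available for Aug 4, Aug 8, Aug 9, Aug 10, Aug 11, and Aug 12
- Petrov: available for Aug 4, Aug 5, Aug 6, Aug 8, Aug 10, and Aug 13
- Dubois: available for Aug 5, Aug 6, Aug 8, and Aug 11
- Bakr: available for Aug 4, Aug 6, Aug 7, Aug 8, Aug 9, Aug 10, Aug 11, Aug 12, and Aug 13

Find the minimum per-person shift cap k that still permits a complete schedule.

With 5 docents and 11 worker-slots to fill, someone must work at least ⌈11/5⌉ = 3 shifts, so k ≥ 3.
k = 3 works: Aug 4→Ueda, Aug 5→Varga+Petrov, Aug 6→Petrov, Aug 7→Varga, Aug 8→Dubois, Aug 9→Varga, Aug 10→Ueda, Aug 11→Dubois, Aug 12→Ueda, Aug 13→Petrov.
Loads: Varga 3, Ueda 3, Petrov 3, Dubois 2, Bakr 0 — all ≤ 3.

3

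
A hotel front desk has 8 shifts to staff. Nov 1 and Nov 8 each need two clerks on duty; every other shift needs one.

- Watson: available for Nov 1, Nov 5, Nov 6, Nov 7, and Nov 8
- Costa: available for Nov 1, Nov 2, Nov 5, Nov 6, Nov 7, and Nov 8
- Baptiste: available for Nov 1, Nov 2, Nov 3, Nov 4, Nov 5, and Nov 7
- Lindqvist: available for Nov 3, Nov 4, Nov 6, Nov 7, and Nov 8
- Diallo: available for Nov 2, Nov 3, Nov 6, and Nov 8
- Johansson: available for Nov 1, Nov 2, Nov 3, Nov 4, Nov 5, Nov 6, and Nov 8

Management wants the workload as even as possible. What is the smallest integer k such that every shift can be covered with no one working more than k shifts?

With 6 clerks and 10 worker-slots to fill, someone must work at least ⌈10/6⌉ = 2 shifts, so k ≥ 2.
k = 2 works: Nov 1→Costa+Johansson, Nov 2→Costa, Nov 3→Baptiste, Nov 4→Baptiste, Nov 5→Watson, Nov 6→Lindqvist, Nov 7→Watson, Nov 8→Lindqvist+Diallo.
Loads: Watson 2, Costa 2, Baptiste 2, Lindqvist 2, Diallo 1, Johansson 1 — all ≤ 2.

2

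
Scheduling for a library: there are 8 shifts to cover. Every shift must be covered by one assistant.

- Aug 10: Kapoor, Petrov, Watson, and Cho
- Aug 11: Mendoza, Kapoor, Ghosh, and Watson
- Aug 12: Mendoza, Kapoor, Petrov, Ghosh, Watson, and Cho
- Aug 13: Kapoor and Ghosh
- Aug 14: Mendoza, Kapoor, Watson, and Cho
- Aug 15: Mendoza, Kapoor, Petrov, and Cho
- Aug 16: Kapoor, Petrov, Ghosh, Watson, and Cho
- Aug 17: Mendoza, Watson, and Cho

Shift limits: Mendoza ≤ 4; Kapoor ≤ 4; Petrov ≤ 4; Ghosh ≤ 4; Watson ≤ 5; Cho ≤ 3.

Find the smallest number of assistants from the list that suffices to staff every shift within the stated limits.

8 slots to fill and no one can take more than 5, so at least ⌈8/5⌉ = 2 assistants are needed.
Mendoza and Kapoor alone can cover everything: Aug 10→Kapoor, Aug 11→Mendoza, Aug 12→Mendoza, Aug 13→Kapoor, Aug 14→Mendoza, Aug 15→Kapoor, Aug 16→Kapoor, Aug 17→Mendoza.

2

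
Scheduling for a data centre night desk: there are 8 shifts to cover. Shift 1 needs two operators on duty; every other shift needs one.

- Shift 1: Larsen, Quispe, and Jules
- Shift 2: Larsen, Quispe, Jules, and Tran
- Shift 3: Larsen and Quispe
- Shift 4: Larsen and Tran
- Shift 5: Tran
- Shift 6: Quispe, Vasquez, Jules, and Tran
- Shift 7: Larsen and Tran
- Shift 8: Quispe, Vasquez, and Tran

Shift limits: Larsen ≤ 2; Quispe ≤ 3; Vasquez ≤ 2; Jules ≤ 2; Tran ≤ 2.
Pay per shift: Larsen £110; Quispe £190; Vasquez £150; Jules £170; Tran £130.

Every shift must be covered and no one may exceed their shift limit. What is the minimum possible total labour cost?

£1310

Shift 5 can only be covered by Tran, so that assignment is forced.
Picking the cheapest available operator for each shift independently would cost £1110, but that ignores the shift limits.
An optimal schedule: Shift 1→Jules+Quispe, Shift 2→Jules, Shift 3→Larsen, Shift 4→Larsen, Shift 5→Tran, Shift 6→Vasquez, Shift 7→Tran, Shift 8→Vasquez.
Total: 170 + 190 + 170 + 110 + 110 + 130 + 150 + 130 + 150 = £1310.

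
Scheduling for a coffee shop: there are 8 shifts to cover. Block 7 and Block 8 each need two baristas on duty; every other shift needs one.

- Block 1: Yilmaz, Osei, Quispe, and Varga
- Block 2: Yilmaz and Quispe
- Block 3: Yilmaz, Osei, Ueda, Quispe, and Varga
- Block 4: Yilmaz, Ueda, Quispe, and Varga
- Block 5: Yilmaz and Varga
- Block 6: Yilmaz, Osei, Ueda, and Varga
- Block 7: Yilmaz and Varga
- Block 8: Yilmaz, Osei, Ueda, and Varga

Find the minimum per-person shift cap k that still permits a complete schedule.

2

With 5 baristas and 10 worker-slots to fill, someone must work at least ⌈10/5⌉ = 2 shifts, so k ≥ 2.
k = 2 works: Block 1→Osei, Block 2→Yilmaz, Block 3→Quispe, Block 4→Quispe, Block 5→Varga, Block 6→Ueda, Block 7→Yilmaz+Varga, Block 8→Osei+Ueda.
Loads: Yilmaz 2, Osei 2, Ueda 2, Quispe 2, Varga 2 — all ≤ 2.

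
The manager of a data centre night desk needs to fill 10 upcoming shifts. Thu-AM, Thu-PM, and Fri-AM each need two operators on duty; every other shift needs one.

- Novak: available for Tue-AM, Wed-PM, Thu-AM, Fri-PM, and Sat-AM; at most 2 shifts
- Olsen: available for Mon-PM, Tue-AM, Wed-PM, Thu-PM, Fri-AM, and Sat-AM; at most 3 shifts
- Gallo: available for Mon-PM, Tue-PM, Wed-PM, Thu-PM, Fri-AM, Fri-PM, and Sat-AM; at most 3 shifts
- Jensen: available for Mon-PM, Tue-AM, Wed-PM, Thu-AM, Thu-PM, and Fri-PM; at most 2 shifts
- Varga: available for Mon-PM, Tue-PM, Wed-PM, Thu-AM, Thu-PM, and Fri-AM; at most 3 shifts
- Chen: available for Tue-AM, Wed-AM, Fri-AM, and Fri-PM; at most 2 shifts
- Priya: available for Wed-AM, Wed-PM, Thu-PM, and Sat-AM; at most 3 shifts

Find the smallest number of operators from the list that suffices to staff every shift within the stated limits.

13 slots to fill and no one can take more than 3, so at least ⌈13/3⌉ = 5 operators are needed.
Novak, Olsen, Gallo, Jensen, and Priya alone can cover everything: Mon-PM→Olsen, Tue-AM→Novak, Tue-PM→Gallo, Wed-AM→Priya, Wed-PM→Priya, Thu-AM→Novak+Jensen, Thu-PM→Jensen+Priya, Fri-AM→Olsen+Gallo, Fri-PM→Gallo, Sat-AM→Olsen.

5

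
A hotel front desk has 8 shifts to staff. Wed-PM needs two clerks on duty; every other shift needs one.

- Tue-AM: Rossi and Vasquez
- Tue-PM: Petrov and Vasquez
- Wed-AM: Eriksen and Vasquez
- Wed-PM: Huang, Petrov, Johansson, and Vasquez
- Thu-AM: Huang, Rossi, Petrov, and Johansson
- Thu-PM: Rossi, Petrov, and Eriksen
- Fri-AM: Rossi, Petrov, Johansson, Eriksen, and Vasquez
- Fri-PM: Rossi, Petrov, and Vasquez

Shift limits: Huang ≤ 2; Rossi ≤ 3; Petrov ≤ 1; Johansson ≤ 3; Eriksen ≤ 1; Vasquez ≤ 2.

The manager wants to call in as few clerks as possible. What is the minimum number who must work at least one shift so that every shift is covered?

9 slots to fill and no one can take more than 3, so at least ⌈9/3⌉ = 3 clerks are needed.
Any 3 clerks together have capacity at most 3+3+2 = 8 < 9 slots, so 3 can never suffice.
Huang, Rossi, Johansson, and Vasquez alone can cover everything: Tue-AM→Rossi, Tue-PM→Vasquez, Wed-AM→Vasquez, Wed-PM→Huang+Johansson, Thu-AM→Huang, Thu-PM→Rossi, Fri-AM→Johansson, Fri-PM→Rossi.

4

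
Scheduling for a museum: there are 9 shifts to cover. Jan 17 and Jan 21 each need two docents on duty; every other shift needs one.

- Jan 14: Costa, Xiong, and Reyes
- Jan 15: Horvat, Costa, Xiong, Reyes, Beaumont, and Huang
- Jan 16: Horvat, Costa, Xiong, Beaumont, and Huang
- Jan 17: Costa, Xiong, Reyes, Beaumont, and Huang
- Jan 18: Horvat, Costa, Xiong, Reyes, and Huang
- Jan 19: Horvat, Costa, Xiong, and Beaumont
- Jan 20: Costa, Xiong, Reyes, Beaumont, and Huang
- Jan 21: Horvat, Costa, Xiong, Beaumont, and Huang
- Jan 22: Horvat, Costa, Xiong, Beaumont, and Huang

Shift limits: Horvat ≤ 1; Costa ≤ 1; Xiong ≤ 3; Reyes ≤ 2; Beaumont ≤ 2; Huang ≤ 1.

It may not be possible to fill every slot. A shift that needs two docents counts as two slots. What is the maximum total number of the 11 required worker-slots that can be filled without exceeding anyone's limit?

10

Total capacity across all docents is 1+1+3+2+2+1 = 10, and 11 slots are needed, so at most 10 can be filled.
An assignment achieving 10: Jan 14→Costa, Jan 16→Xiong, Jan 17→Xiong+Reyes, Jan 18→Xiong, Jan 19→Horvat, Jan 20→Reyes, Jan 21→Beaumont+Huang, Jan 22→Beaumont.
Loads: Horvat 1/1, Costa 1/1, Xiong 3/3, Reyes 2/2, Beaumont 2/2, Huang 1/1.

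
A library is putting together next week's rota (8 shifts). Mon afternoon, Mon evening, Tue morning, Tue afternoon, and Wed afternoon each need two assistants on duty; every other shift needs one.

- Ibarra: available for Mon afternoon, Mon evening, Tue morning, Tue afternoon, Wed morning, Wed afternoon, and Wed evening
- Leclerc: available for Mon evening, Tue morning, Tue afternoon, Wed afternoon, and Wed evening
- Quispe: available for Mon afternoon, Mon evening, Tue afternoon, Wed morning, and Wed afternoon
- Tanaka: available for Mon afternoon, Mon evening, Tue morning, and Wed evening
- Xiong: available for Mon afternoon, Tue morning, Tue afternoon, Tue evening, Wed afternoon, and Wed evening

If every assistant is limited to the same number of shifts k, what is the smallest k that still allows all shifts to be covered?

3

With 5 assistants and 13 worker-slots to fill, someone must work at least ⌈13/5⌉ = 3 shifts, so k ≥ 3.
k = 3 works: Mon afternoon→Ibarra+Quispe, Mon evening→Leclerc+Quispe, Tue morning→Leclerc+Tanaka, Tue afternoon→Leclerc+Xiong, Tue evening→Xiong, Wed morning→Ibarra, Wed afternoon→Quispe+Xiong, Wed evening→Ibarra.
Loads: Ibarra 3, Leclerc 3, Quispe 3, Tanaka 1, Xiong 3 — all ≤ 3.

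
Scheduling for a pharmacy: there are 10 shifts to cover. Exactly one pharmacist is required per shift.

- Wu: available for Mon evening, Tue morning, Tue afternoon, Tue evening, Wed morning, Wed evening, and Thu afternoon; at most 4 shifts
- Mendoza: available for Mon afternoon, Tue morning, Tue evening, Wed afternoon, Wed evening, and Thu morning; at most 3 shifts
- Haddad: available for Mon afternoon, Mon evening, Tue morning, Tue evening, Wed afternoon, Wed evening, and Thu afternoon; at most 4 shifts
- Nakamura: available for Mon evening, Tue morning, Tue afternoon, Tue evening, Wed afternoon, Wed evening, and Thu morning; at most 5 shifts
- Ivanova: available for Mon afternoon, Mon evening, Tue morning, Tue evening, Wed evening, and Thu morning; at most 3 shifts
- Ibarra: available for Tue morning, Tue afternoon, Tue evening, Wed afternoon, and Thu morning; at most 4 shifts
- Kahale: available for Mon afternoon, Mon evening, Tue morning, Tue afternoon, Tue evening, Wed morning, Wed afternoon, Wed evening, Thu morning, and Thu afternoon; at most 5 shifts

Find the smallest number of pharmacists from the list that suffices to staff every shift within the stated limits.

2

10 slots to fill and no one can take more than 5, so at least ⌈10/5⌉ = 2 pharmacists are needed.
Nakamura and Kahale alone can cover everything: Mon afternoon→Kahale, Mon evening→Nakamura, Tue morning→Nakamura, Tue afternoon→Nakamura, Tue evening→Nakamura, Wed morning→Kahale, Wed afternoon→Nakamura, Wed evening→Kahale, Thu morning→Kahale, Thu afternoon→Kahale.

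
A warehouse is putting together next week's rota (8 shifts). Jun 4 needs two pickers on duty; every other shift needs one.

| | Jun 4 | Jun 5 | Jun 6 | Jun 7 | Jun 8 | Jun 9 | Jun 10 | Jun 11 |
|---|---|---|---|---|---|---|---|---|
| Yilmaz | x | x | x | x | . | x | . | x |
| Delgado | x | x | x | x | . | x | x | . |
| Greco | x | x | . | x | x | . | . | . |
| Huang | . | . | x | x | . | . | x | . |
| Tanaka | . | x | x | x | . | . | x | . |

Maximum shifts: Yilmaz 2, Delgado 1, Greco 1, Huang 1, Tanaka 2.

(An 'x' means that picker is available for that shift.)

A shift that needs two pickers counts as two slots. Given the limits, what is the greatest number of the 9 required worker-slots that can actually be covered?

Total capacity across all pickers is 2+1+1+1+2 = 7, and 9 slots are needed, so at most 7 can be filled.
An assignment achieving 7: Jun 4→Delgado, Jun 5→Tanaka, Jun 6→Tanaka, Jun 8→Greco, Jun 9→Yilmaz, Jun 10→Huang, Jun 11→Yilmaz.
Loads: Yilmaz 2/2, Delgado 1/1, Greco 1/1, Huang 1/1, Tanaka 2/2.

7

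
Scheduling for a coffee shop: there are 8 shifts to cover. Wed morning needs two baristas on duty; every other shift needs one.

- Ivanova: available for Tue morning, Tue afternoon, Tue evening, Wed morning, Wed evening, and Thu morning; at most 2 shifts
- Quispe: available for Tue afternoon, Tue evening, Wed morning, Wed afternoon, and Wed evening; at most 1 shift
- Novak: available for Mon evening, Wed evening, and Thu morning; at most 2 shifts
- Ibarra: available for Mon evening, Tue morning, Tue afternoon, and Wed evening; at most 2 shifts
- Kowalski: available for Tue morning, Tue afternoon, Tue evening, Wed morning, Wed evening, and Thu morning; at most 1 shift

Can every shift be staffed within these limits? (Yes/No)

Total capacity is 2+1+2+2+1 = 8 but 9 worker-slots are needed — infeasible.

No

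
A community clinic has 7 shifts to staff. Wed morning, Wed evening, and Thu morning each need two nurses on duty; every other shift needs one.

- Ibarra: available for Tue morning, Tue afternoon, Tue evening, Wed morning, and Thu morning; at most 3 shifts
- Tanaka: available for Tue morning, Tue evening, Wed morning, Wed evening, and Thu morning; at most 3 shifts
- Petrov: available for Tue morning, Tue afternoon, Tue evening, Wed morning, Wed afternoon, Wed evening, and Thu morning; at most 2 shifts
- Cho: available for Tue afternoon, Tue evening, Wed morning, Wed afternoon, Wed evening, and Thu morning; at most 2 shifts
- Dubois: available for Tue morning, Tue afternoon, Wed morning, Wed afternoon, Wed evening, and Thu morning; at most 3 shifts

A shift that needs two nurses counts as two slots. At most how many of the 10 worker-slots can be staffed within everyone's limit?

10

Total capacity across all nurses is 3+3+2+2+3 = 13, and 10 slots are needed, so at most 10 can be filled.
An assignment achieving 10: Tue morning→Ibarra, Tue afternoon→Ibarra, Tue evening→Ibarra, Wed morning→Tanaka+Cho, Wed afternoon→Petrov, Wed evening→Tanaka+Petrov, Thu morning→Tanaka+Cho.
Loads: Ibarra 3/3, Tanaka 3/3, Petrov 2/2, Cho 2/2, Dubois 0/3.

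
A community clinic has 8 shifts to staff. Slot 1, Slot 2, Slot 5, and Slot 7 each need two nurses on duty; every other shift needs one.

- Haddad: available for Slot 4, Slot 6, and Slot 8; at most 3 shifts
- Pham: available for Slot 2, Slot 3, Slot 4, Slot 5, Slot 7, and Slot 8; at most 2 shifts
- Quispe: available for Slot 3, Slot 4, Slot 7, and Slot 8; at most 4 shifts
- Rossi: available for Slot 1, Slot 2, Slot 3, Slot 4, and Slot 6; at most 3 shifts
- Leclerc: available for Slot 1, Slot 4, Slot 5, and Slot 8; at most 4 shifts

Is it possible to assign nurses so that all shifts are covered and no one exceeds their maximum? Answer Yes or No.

Total capacity is 16 and 12 slots are needed, so capacity alone doesn't rule it out.
Shifts {Slot 2, Slot 5, Slot 7} need 6 worker-slots in total, but the nurses available for any of those shifts (Pham, Quispe, Rossi, and Leclerc) can supply at most 5 among them. So no valid schedule exists.

No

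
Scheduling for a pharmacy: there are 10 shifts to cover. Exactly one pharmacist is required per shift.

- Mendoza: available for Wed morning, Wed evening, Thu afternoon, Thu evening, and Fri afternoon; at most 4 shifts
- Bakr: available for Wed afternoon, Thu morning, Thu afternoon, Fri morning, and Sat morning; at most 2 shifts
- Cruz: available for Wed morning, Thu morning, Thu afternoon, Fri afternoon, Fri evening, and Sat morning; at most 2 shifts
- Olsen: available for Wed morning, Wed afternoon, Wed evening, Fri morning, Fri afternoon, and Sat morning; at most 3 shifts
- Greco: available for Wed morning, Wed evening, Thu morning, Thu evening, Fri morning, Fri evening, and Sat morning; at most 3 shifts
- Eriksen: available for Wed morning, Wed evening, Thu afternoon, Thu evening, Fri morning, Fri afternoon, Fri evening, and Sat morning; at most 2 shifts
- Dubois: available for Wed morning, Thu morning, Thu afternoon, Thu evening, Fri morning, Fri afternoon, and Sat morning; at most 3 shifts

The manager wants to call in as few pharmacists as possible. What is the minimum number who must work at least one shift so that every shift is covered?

3

10 slots to fill and no one can take more than 4, so at least ⌈10/4⌉ = 3 pharmacists are needed.
Mendoza, Olsen, and Greco alone can cover everything: Wed morning→Mendoza, Wed afternoon→Olsen, Wed evening→Greco, Thu morning→Greco, Thu afternoon→Mendoza, Thu evening→Mendoza, Fri morning→Olsen, Fri afternoon→Mendoza, Fri evening→Greco, Sat morning→Olsen.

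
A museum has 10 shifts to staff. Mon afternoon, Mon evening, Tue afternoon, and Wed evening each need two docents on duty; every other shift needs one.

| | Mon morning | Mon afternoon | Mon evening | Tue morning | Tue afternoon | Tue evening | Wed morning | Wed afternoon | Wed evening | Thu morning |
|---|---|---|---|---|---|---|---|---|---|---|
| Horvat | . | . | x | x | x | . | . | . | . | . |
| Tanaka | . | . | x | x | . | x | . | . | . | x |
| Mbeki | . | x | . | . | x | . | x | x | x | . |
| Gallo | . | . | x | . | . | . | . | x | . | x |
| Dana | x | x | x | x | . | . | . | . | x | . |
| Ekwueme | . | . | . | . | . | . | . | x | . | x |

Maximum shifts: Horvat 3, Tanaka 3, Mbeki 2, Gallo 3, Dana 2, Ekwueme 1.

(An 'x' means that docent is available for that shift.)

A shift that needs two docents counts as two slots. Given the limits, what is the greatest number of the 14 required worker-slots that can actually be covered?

Total capacity across all docents is 3+3+2+3+2+1 = 14, and 14 slots are needed, so at most 14 can be filled.
Shifts {Mon morning, Mon afternoon, Wed evening} need 5 slots but only Mbeki and Dana are available for them, supplying at most 4 — so at least 1 slot must go unfilled.
An assignment achieving 11: Mon morning→Dana, Mon afternoon→Mbeki+Dana, Mon evening→Horvat+Tanaka, Tue morning→Horvat, Tue afternoon→Horvat, Tue evening→Tanaka, Wed morning→Mbeki, Wed afternoon→Gallo, Thu morning→Tanaka.
Loads: Horvat 3/3, Tanaka 3/3, Mbeki 2/2, Gallo 1/3, Dana 2/2, Ekwueme 0/1.

11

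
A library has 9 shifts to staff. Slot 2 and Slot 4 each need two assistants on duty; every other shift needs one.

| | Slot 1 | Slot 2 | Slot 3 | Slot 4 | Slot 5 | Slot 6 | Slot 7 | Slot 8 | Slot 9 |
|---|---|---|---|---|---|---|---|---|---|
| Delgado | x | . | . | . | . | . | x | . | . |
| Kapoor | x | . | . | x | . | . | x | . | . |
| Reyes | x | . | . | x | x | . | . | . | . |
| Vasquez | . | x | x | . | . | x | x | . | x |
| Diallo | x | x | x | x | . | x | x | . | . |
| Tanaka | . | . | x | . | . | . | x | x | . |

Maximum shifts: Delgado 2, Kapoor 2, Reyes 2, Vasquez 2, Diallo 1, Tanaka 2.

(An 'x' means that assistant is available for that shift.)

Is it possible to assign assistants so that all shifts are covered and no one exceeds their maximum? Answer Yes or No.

No

Total capacity is 11 and 11 slots are needed, so capacity alone doesn't rule it out.
Shifts {Slot 2, Slot 6, Slot 9} need 4 worker-slots in total, but the assistants available for any of those shifts (Vasquez and Diallo) can supply at most 3 among them. So no valid schedule exists.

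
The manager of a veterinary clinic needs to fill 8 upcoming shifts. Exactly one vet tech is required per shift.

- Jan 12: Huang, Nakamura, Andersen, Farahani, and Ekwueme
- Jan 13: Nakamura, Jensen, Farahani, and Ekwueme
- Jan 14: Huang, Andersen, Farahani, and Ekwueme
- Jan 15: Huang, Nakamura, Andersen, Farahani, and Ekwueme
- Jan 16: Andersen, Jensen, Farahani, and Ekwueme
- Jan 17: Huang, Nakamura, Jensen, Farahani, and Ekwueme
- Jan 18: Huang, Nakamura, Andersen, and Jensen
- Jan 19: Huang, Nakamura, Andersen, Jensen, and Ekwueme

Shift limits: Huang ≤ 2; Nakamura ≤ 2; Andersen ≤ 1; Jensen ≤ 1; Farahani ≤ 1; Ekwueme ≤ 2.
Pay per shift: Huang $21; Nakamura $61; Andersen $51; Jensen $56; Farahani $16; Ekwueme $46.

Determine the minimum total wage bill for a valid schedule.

Picking the cheapest available vet tech for each shift independently would cost $138, but that ignores the shift limits.
An optimal schedule: Jan 12→Ekwueme, Jan 13→Farahani, Jan 14→Huang, Jan 15→Andersen, Jan 16→Ekwueme, Jan 17→Jensen, Jan 18→Huang, Jan 19→Nakamura.
Total: 46 + 16 + 21 + 51 + 46 + 56 + 21 + 61 = $318.

$318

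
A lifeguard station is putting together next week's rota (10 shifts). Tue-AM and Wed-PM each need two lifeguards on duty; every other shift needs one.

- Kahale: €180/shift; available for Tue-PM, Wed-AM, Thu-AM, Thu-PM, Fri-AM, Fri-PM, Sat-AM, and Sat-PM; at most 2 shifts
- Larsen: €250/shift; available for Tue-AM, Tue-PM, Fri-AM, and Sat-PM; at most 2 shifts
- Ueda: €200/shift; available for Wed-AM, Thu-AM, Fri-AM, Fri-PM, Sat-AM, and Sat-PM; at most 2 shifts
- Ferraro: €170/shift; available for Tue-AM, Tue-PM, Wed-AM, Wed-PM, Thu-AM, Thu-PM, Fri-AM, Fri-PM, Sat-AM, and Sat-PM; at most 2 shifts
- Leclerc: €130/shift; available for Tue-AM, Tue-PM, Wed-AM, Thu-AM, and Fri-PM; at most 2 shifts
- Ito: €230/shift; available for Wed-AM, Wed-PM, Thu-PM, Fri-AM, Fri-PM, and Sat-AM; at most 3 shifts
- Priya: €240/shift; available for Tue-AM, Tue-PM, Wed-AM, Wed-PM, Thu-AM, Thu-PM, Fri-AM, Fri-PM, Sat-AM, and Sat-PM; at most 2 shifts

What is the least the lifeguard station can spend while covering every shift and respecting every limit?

Picking the cheapest available lifeguard for each shift independently would cost €1900, but that ignores the shift limits.
An optimal schedule: Tue-AM→Leclerc+Priya, Tue-PM→Leclerc, Wed-AM→Ueda, Wed-PM→Ferraro+Ito, Thu-AM→Kahale, Thu-PM→Ferraro, Fri-AM→Ito, Fri-PM→Ito, Sat-AM→Kahale, Sat-PM→Ueda.
Total: 130 + 240 + 130 + 200 + 170 + 230 + 180 + 170 + 230 + 230 + 180 + 200 = €2290.

€2290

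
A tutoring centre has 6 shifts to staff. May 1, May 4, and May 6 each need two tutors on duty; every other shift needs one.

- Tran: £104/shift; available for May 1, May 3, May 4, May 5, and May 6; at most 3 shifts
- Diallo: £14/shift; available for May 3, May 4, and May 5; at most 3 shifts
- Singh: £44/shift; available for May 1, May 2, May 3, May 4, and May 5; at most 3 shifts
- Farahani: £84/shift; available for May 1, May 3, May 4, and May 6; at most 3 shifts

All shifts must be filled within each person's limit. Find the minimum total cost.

May 2 can only be covered by Singh, so that assignment is forced.
May 6 can only be covered by Tran and Farahani, so that assignment is forced.
Picking the cheapest available tutor for each shift independently would cost £446, and that bound is achievable.
An optimal schedule: May 1→Singh+Farahani, May 2→Singh, May 3→Diallo, May 4→Diallo+Singh, May 5→Diallo, May 6→Farahani+Tran.
Total: 44 + 84 + 44 + 14 + 14 + 44 + 14 + 84 + 104 = £446.

£446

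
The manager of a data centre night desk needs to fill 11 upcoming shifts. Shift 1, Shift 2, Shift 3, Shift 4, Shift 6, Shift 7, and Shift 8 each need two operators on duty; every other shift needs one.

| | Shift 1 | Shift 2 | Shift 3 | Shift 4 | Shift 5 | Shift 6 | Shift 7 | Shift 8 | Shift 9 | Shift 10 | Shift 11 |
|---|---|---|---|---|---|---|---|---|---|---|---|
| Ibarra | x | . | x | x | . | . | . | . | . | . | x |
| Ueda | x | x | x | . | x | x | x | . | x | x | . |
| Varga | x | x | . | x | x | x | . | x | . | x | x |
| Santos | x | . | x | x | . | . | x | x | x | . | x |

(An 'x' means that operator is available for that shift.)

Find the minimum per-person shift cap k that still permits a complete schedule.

5

With 4 operators and 18 worker-slots to fill, someone must work at least ⌈18/4⌉ = 5 shifts, so k ≥ 5.
k = 5 works: Shift 1→Ibarra+Santos, Shift 2→Ueda+Varga, Shift 3→Ibarra+Santos, Shift 4→Ibarra+Varga, Shift 5→Ueda, Shift 6→Ueda+Varga, Shift 7→Ueda+Santos, Shift 8→Varga+Santos, Shift 9→Ueda, Shift 10→Varga, Shift 11→Ibarra.
Loads: Ibarra 4, Ueda 5, Varga 5, Santos 4 — all ≤ 5.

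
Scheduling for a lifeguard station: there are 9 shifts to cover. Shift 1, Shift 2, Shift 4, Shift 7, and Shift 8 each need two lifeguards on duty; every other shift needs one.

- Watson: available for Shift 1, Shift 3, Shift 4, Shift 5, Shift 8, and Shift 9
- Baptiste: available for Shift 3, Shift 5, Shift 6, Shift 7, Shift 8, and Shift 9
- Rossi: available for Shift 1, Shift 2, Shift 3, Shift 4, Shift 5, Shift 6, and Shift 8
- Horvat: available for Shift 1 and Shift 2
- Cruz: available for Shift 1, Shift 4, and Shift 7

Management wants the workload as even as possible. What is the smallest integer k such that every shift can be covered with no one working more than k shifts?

3

With 5 lifeguards and 14 worker-slots to fill, someone must work at least ⌈14/5⌉ = 3 shifts, so k ≥ 3.
k = 3 works: Shift 1→Horvat+Cruz, Shift 2→Rossi+Horvat, Shift 3→Watson, Shift 4→Watson+Cruz, Shift 5→Rossi, Shift 6→Baptiste, Shift 7→Baptiste+Cruz, Shift 8→Baptiste+Rossi, Shift 9→Watson.
Loads: Watson 3, Baptiste 3, Rossi 3, Horvat 2, Cruz 3 — all ≤ 3.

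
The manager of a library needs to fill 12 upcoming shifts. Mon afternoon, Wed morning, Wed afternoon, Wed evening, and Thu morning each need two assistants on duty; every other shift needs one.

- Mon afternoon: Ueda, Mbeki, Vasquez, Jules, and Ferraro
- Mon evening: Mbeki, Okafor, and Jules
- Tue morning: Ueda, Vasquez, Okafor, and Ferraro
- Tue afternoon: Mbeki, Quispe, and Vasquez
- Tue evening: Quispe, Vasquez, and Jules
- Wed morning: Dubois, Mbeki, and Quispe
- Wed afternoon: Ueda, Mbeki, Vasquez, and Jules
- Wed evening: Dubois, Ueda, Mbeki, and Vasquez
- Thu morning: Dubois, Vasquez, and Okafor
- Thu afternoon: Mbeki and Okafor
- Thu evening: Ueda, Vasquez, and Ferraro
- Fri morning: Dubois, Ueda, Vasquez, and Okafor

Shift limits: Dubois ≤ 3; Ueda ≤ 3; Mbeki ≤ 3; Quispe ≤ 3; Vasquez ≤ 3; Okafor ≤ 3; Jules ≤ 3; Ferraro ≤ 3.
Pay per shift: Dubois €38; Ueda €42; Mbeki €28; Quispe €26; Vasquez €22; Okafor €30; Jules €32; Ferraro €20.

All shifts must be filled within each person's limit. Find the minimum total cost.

Picking the cheapest available assistant for each shift independently would cost €410, but that ignores the shift limits.
An optimal schedule: Mon afternoon→Ferraro+Jules, Mon evening→Okafor, Tue morning→Ferraro, Tue afternoon→Quispe, Tue evening→Quispe, Wed morning→Quispe+Mbeki, Wed afternoon→Vasquez+Jules, Wed evening→Vasquez+Mbeki, Thu morning→Vasquez+Okafor, Thu afternoon→Mbeki, Thu evening→Ferraro, Fri morning→Okafor.
Total: 20 + 32 + 30 + 20 + 26 + 26 + 26 + 28 + 22 + 32 + 22 + 28 + 22 + 30 + 28 + 20 + 30 = €442.

€442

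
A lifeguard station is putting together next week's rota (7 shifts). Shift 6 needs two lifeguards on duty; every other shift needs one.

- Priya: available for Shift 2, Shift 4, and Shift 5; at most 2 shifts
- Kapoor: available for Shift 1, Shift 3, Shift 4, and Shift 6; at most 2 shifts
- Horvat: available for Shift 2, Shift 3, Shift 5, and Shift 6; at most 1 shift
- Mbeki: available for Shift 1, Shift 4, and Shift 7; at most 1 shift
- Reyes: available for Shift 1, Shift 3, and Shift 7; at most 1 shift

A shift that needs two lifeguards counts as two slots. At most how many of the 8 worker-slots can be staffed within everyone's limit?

Total capacity across all lifeguards is 2+2+1+1+1 = 7, and 8 slots are needed, so at most 7 can be filled.
An assignment achieving 7: Shift 1→Kapoor, Shift 2→Priya, Shift 3→Reyes, Shift 5→Priya, Shift 6→Kapoor+Horvat, Shift 7→Mbeki.
Loads: Priya 2/2, Kapoor 2/2, Horvat 1/1, Mbeki 1/1, Reyes 1/1.

7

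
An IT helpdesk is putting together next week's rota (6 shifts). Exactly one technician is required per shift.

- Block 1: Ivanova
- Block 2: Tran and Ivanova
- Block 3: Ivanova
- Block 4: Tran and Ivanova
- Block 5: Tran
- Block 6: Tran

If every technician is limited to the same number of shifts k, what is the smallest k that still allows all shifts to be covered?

3

With 2 technicians and 6 worker-slots to fill, someone must work at least ⌈6/2⌉ = 3 shifts, so k ≥ 3.
k = 3 works: Block 1→Ivanova, Block 2→Tran, Block 3→Ivanova, Block 4→Ivanova, Block 5→Tran, Block 6→Tran.
Loads: Tran 3, Ivanova 3 — all ≤ 3.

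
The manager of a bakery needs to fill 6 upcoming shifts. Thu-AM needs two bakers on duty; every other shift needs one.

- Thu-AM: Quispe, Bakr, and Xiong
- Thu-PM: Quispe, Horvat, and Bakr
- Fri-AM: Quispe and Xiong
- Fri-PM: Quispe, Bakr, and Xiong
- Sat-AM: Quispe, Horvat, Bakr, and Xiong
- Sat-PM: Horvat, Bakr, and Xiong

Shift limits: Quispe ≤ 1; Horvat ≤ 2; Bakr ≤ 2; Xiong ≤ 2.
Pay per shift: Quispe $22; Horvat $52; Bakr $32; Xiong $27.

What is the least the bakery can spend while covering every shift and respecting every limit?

Picking the cheapest available baker for each shift independently would cost $164, but that ignores the shift limits.
An optimal schedule: Thu-AM→Bakr+Xiong, Thu-PM→Horvat, Fri-AM→Quispe, Fri-PM→Bakr, Sat-AM→Xiong, Sat-PM→Horvat.
Total: 32 + 27 + 52 + 22 + 32 + 27 + 52 = $244.

$244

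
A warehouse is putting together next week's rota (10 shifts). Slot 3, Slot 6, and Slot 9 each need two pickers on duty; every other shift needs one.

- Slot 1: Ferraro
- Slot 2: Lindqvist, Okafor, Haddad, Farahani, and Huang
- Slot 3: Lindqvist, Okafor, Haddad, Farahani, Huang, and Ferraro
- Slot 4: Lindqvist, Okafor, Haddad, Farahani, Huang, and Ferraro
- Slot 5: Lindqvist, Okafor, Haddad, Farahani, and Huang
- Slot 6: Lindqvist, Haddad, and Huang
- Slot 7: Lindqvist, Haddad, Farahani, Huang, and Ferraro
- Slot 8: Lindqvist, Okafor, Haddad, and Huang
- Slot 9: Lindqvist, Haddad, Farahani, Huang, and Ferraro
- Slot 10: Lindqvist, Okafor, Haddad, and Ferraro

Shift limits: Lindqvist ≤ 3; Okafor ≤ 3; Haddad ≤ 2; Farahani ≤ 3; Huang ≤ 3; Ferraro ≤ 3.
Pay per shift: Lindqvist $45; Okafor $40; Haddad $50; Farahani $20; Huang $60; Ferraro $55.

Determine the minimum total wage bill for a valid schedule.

Slot 1 can only be covered by Ferraro, so that assignment is forced.
Picking the cheapest available picker for each shift independently would cost $435, but that ignores the shift limits.
An optimal schedule: Slot 1→Ferraro, Slot 2→Farahani, Slot 3→Lindqvist+Ferraro, Slot 4→Okafor, Slot 5→Farahani, Slot 6→Lindqvist+Haddad, Slot 7→Farahani, Slot 8→Okafor, Slot 9→Lindqvist+Haddad, Slot 10→Okafor.
Total: 55 + 20 + 45 + 55 + 40 + 20 + 45 + 50 + 20 + 40 + 45 + 50 + 40 = $525.

$525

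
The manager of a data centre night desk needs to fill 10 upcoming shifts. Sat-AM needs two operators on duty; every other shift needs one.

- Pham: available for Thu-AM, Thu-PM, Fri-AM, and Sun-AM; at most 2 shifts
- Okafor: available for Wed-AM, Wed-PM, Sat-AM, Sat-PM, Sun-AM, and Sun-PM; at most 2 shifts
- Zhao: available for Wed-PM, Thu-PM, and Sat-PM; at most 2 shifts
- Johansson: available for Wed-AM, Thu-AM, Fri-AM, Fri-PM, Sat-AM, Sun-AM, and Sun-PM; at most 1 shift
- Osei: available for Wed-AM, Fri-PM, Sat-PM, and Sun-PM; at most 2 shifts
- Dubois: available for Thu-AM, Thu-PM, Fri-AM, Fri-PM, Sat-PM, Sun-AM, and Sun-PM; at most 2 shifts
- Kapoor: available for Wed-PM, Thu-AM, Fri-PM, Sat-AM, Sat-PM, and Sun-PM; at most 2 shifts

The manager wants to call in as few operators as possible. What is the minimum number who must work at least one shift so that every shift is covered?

11 slots to fill and no one can take more than 2, so at least ⌈11/2⌉ = 6 operators are needed.
Pham, Okafor, Zhao, Johansson, Osei, and Dubois alone can cover everything: Wed-AM→Osei, Wed-PM→Okafor, Thu-AM→Pham, Thu-PM→Zhao, Fri-AM→Pham, Fri-PM→Osei, Sat-AM→Okafor+Johansson, Sat-PM→Zhao, Sun-AM→Dubois, Sun-PM→Dubois.

6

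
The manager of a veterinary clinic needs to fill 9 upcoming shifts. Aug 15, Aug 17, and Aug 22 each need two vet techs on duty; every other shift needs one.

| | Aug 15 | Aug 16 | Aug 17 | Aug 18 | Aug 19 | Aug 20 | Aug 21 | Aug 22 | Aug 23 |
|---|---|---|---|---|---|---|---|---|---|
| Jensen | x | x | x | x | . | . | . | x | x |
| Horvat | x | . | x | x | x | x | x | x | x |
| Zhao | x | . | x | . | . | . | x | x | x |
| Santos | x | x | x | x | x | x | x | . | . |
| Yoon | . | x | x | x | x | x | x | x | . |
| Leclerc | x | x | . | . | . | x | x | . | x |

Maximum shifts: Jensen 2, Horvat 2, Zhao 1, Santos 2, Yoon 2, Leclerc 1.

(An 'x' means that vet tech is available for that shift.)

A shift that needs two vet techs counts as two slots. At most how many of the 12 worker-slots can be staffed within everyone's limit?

Total capacity across all vet techs is 2+2+1+2+2+1 = 10, and 12 slots are needed, so at most 10 can be filled.
An assignment achieving 10: Aug 15→Santos, Aug 16→Jensen, Aug 17→Santos+Yoon, Aug 18→Jensen, Aug 19→Horvat, Aug 20→Horvat, Aug 22→Zhao+Yoon, Aug 23→Leclerc.
Loads: Jensen 2/2, Horvat 2/2, Zhao 1/1, Santos 2/2, Yoon 2/2, Leclerc 1/1.

10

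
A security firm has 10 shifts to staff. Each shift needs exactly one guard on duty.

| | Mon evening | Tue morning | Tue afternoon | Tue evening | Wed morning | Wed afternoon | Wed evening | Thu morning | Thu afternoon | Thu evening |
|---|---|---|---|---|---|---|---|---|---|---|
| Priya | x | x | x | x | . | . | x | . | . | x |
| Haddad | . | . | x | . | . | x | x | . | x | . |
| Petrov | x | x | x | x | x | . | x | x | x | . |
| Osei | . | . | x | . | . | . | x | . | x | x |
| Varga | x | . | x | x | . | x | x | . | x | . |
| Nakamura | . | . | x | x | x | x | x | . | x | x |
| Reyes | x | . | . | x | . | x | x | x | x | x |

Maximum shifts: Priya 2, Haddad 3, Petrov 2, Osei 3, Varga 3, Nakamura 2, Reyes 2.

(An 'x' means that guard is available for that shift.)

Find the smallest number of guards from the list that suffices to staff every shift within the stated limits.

4

10 slots to fill and no one can take more than 3, so at least ⌈10/3⌉ = 4 guards are needed.
Priya, Haddad, Petrov, and Varga alone can cover everything: Mon evening→Varga, Tue morning→Priya, Tue afternoon→Haddad, Tue evening→Varga, Wed morning→Petrov, Wed afternoon→Haddad, Wed evening→Varga, Thu morning→Petrov, Thu afternoon→Haddad, Thu evening→Priya.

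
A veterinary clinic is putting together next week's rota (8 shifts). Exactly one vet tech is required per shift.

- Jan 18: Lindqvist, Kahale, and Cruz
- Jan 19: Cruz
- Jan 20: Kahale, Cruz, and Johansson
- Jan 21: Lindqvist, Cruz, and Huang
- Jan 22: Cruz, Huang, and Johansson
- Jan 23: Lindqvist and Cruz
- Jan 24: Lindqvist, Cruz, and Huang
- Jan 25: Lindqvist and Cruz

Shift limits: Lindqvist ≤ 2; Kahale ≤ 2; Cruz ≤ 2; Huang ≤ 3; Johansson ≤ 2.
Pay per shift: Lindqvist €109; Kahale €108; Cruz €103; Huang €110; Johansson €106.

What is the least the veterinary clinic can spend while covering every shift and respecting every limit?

Jan 19 can only be covered by Cruz, so that assignment is forced.
Picking the cheapest available vet tech for each shift independently would cost €824, but that ignores the shift limits.
An optimal schedule: Jan 18→Kahale, Jan 19→Cruz, Jan 20→Johansson, Jan 21→Lindqvist, Jan 22→Johansson, Jan 23→Cruz, Jan 24→Huang, Jan 25→Lindqvist.
Total: 108 + 103 + 106 + 109 + 106 + 103 + 110 + 109 = €854.

€854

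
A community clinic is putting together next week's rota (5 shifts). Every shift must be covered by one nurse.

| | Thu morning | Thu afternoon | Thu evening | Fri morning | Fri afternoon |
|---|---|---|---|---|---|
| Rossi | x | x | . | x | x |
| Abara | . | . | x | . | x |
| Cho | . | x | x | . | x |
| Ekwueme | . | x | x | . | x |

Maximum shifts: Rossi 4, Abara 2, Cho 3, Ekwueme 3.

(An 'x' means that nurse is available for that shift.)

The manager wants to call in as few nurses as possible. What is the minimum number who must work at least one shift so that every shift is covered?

5 slots to fill and no one can take more than 4, so at least ⌈5/4⌉ = 2 nurses are needed.
Rossi and Abara alone can cover everything: Thu morning→Rossi, Thu afternoon→Rossi, Thu evening→Abara, Fri morning→Rossi, Fri afternoon→Rossi.

2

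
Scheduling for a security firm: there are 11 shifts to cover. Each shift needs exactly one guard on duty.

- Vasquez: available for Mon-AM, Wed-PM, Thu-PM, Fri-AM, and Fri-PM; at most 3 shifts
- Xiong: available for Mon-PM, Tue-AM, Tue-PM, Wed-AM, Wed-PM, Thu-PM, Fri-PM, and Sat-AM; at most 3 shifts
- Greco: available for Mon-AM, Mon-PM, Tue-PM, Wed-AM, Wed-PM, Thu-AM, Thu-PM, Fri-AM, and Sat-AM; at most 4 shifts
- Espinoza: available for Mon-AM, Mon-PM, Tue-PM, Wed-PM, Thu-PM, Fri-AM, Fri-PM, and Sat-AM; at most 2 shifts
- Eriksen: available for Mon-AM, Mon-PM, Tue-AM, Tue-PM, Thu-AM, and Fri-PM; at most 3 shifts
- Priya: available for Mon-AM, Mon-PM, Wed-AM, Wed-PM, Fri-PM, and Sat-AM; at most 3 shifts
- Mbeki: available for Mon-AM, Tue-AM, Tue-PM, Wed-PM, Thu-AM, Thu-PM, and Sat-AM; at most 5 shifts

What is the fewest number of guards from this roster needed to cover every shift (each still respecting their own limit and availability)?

3

11 slots to fill and no one can take more than 5, so at least ⌈11/5⌉ = 3 guards are needed.
Vasquez, Xiong, and Mbeki alone can cover everything: Mon-AM→Vasquez, Mon-PM→Xiong, Tue-AM→Xiong, Tue-PM→Mbeki, Wed-AM→Xiong, Wed-PM→Mbeki, Thu-AM→Mbeki, Thu-PM→Mbeki, Fri-AM→Vasquez, Fri-PM→Vasquez, Sat-AM→Mbeki.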